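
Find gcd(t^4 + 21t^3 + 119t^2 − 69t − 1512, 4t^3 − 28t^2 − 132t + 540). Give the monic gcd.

Repeated division with remainder:
  t^4 + 21t^3 + 119t^2 − 69t − 1512 = ((1/4)t + 7)(4t^3 − 28t^2 − 132t + 540) + (348t^2 + 720t − 5292)
  4t^3 − 28t^2 − 132t + 540 = ((1/87)t − 263/2523)(348t^2 + 720t − 5292) + ((3264/841)t − 9792/841)
  348t^2 + 720t − 5292 = ((24389/272)t + 123627/272)((3264/841)t − 9792/841) + (0)
Last nonzero remainder: (3264/841)t − 9792/841. Dividing through by 3264/841 gives the monic gcd t − 3.

t − 3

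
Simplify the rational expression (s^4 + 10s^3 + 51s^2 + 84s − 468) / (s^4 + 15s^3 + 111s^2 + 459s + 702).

(s − 2)/(s + 3)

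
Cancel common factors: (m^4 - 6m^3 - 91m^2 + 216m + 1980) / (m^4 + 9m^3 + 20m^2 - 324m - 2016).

Euclidean algorithm in ℚ[m]:
  m^4 - 6m^3 - 91m^2 + 216m + 1980 = (m^4 + 9m^3 + 20m^2 - 324m - 2016) + (-15m^3 - 111m^2 + 540m + 3996)
  m^4 + 9m^3 + 20m^2 - 324m - 2016 = (-(1/15)m - 8/75)(-15m^3 - 111m^2 + 540m + 3996) + ((1104/25)m^2 - 39744/25)
  -15m^3 - 111m^2 + 540m + 3996 = (-(125/368)m - 925/368)((1104/25)m^2 - 39744/25) + (0)
Last nonzero remainder: (1104/25)m^2 - 39744/25. Dividing through by 1104/25 gives the monic gcd m^2 - 36.
Cancel m^2 - 36 from numerator and denominator to get the reduced form.

(m^2 - 6m - 55)/(m^2 + 9m + 56)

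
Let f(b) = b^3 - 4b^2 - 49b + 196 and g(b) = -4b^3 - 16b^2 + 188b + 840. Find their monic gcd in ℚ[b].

b - 7

Apply the Euclidean algorithm:
  b^3 - 4b^2 - 49b + 196 = (-1/4)(-4b^3 - 16b^2 + 188b + 840) + (-8b^2 - 2b + 406)
  -4b^3 - 16b^2 + 188b + 840 = ((1/2)b + 15/8)(-8b^2 - 2b + 406) + (-(45/4)b + 315/4)
  -8b^2 - 2b + 406 = ((32/45)b + 232/45)(-(45/4)b + 315/4) + (0)
Last nonzero remainder: -(45/4)b + 315/4. Dividing through by -45/4 gives the monic gcd b - 7.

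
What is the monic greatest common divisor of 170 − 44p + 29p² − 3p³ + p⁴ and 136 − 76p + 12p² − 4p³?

17 − p + p²

Apply the Euclidean algorithm:
  p⁴ − 3p³ + 29p² − 44p + 170 = (−(1/4)p)(−4p³ + 12p² − 76p + 136) + (10p² − 10p + 170)
  −4p³ + 12p² − 76p + 136 = (−(2/5)p + 4/5)(10p² − 10p + 170) + (0)
Last nonzero remainder: 10p² − 10p + 170. Dividing through by 10 gives the monic gcd p² − p + 17.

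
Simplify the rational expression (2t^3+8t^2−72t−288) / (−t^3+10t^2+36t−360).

(−2t−8)/(t−10)

Apply the Euclidean algorithm:
  2t^3+8t^2−72t−288 = (−2)(−t^3+10t^2+36t−360) + (28t^2−1008)
  −t^3+10t^2+36t−360 = (−(1/28)t+5/14)(28t^2−1008) + (0)
Last nonzero remainder: 28t^2−1008. Dividing through by 28 gives the monic gcd t^2−36.
Cancel t^2−36 from numerator and denominator to get the reduced form.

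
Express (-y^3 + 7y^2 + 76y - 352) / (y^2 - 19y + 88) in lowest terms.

(-y^2 - 4y + 32)/(y - 8)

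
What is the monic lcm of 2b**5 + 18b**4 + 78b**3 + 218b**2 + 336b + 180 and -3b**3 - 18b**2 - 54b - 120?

Repeated division with remainder:
  2b**5 + 18b**4 + 78b**3 + 218b**2 + 336b + 180 = (-(2/3)b**2 - 2b - 2)(-3b**3 - 18b**2 - 54b - 120) + (-6b**2 - 12b - 60)
  -3b**3 - 18b**2 - 54b - 120 = ((1/2)b + 2)(-6b**2 - 12b - 60) + (0)
Last nonzero remainder: -6b**2 - 12b - 60. Dividing through by -6 gives the monic gcd b**2 + 2b + 10.
Then lcm(f, g) = f·g / gcd(f, g); expanding and making the result monic gives the answer.

b**6 + 13b**5 + 75b**4 + 265b**3 + 604b**2 + 762b + 360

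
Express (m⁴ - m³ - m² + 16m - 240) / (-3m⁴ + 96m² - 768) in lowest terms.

(-m² + m - 15)/(3m² - 48)

By polynomial division,
  m⁴ - m³ - m² + 16m - 240 = (-1/3)(-3m⁴ + 96m² - 768) + (-m³ + 31m² + 16m - 496)
  -3m⁴ + 96m² - 768 = (3m + 93)(-m³ + 31m² + 16m - 496) + (-2835m² + 45360)
  -m³ + 31m² + 16m - 496 = ((1/2835)m - 31/2835)(-2835m² + 45360) + (0)
Last nonzero remainder: -2835m² + 45360. Dividing through by -2835 gives the monic gcd m² - 16.
Cancel m² - 16 from numerator and denominator to get the reduced form.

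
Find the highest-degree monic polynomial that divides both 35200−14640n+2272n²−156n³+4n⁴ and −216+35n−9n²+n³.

Repeated division with remainder:
  4n⁴−156n³+2272n²−14640n+35200 = (4n−120)(n³−9n²+35n−216) + (1052n²−9576n+9280)
  n³−9n²+35n−216 = ((1/1052)n+27/276676)(1052n²−9576n+9280) + ((1875393/69169)n−15003144/69169)
  1052n²−9576n+9280 = ((72765788/1875393)n−80236040/1875393)((1875393/69169)n−15003144/69169) + (0)
Last nonzero remainder: (1875393/69169)n−15003144/69169. Dividing through by 1875393/69169 gives the monic gcd n−8.

−8+n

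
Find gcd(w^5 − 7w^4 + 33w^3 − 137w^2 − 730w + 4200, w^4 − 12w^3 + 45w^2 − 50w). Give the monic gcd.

w^2 − 10w + 25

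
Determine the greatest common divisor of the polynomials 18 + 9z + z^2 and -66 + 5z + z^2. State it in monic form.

Repeated division with remainder:
  z^2 + 9z + 18 = (z^2 + 5z - 66) + (4z + 84)
  z^2 + 5z - 66 = ((1/4)z - 4)(4z + 84) + (270)
  4z + 84 = ((2/135)z + 14/45)(270) + (0)
The last nonzero remainder is the constant 270, so the polynomials are coprime and gcd = 1.

1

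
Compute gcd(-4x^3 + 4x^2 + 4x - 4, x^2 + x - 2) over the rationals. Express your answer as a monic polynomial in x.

x - 1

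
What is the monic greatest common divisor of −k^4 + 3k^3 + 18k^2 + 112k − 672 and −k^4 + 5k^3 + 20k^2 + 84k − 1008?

By polynomial division,
  −k^4 + 3k^3 + 18k^2 + 112k − 672 = (−k^4 + 5k^3 + 20k^2 + 84k − 1008) + (−2k^3 − 2k^2 + 28k + 336)
  −k^4 + 5k^3 + 20k^2 + 84k − 1008 = ((1/2)k − 3)(−2k^3 − 2k^2 + 28k + 336) + (0)
Last nonzero remainder: −2k^3 − 2k^2 + 28k + 336. Dividing through by −2 gives the monic gcd k^3 + k^2 − 14k − 168.

k^3 + k^2 − 14k − 168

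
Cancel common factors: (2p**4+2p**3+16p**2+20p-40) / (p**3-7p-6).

(2p**3-2p**2+20p-20)/(p**2-2p-3)

Repeated division with remainder:
  2p**4+2p**3+16p**2+20p-40 = (2p+2)(p**3-7p-6) + (30p**2+46p-28)
  p**3-7p-6 = ((1/30)p-23/450)(30p**2+46p-28) + (-(836/225)p-1672/225)
  30p**2+46p-28 = (-(3375/418)p+1575/418)(-(836/225)p-1672/225) + (0)
Last nonzero remainder: -(836/225)p-1672/225. Dividing through by -836/225 gives the monic gcd p+2.
Cancel p+2 from numerator and denominator to get the reduced form.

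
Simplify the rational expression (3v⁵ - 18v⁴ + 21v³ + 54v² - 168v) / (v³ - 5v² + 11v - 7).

(3v³ - 6v² - 24v)/(v - 1)

Repeated division with remainder:
  3v⁵ - 18v⁴ + 21v³ + 54v² - 168v = (3v² - 3v - 27)(v³ - 5v² + 11v - 7) + (-27v² + 108v - 189)
  v³ - 5v² + 11v - 7 = (-(1/27)v + 1/27)(-27v² + 108v - 189) + (0)
Last nonzero remainder: -27v² + 108v - 189. Dividing through by -27 gives the monic gcd v² - 4v + 7.
Cancel v² - 4v + 7 from numerator and denominator to get the reduced form.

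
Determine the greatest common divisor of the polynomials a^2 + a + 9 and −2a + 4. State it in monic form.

1

Euclidean algorithm in ℚ[a]:
  a^2 + a + 9 = (−(1/2)a − 3/2)(−2a + 4) + (15)
  −2a + 4 = (−(2/15)a + 4/15)(15) + (0)
The last nonzero remainder is the constant 15, so the polynomials are coprime and gcd = 1.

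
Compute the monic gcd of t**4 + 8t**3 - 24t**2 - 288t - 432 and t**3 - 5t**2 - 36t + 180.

t**2 - 36

Euclidean algorithm in ℚ[t]:
  t**4 + 8t**3 - 24t**2 - 288t - 432 = (t + 13)(t**3 - 5t**2 - 36t + 180) + (77t**2 - 2772)
  t**3 - 5t**2 - 36t + 180 = ((1/77)t - 5/77)(77t**2 - 2772) + (0)
Last nonzero remainder: 77t**2 - 2772. Dividing through by 77 gives the monic gcd t**2 - 36.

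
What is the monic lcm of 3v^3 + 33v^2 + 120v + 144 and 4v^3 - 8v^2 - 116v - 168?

v^5 + 6v^4 - 29v^3 - 306v^2 - 800v - 672

By polynomial division,
  3v^3 + 33v^2 + 120v + 144 = (3/4)(4v^3 - 8v^2 - 116v - 168) + (39v^2 + 207v + 270)
  4v^3 - 8v^2 - 116v - 168 = ((4/39)v - 380/507)(39v^2 + 207v + 270) + ((1936/169)v + 5808/169)
  39v^2 + 207v + 270 = ((6591/1936)v + 7605/968)((1936/169)v + 5808/169) + (0)
Last nonzero remainder: (1936/169)v + 5808/169. Dividing through by 1936/169 gives the monic gcd v + 3.
Then lcm(f, g) = f·g / gcd(f, g); expanding and making the result monic gives the answer.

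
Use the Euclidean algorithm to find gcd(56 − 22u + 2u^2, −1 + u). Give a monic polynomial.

Repeated division with remainder:
  2u^2 − 22u + 56 = (2u − 20)(u − 1) + (36)
  u − 1 = ((1/36)u − 1/36)(36) + (0)
The last nonzero remainder is the constant 36, so the polynomials are coprime and gcd = 1.

1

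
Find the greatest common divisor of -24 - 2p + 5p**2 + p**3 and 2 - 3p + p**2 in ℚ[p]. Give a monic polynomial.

Repeated division with remainder:
  p**3 + 5p**2 - 2p - 24 = (p + 8)(p**2 - 3p + 2) + (20p - 40)
  p**2 - 3p + 2 = ((1/20)p - 1/20)(20p - 40) + (0)
Last nonzero remainder: 20p - 40. Dividing through by 20 gives the monic gcd p - 2.

-2 + p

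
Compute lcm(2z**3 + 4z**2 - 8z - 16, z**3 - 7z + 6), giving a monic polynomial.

z**5 + 4z**4 - 3z**3 - 22z**2 - 4z + 24

Euclidean algorithm in ℚ[z]:
  2z**3 + 4z**2 - 8z - 16 = (2)(z**3 - 7z + 6) + (4z**2 + 6z - 28)
  z**3 - 7z + 6 = ((1/4)z - 3/8)(4z**2 + 6z - 28) + ((9/4)z - 9/2)
  4z**2 + 6z - 28 = ((16/9)z + 56/9)((9/4)z - 9/2) + (0)
Last nonzero remainder: (9/4)z - 9/2. Dividing through by 9/4 gives the monic gcd z - 2.
Then lcm(f, g) = f·g / gcd(f, g); expanding and making the result monic gives the answer.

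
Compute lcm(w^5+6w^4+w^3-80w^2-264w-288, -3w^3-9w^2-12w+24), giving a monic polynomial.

Apply the Euclidean algorithm:
  w^5+6w^4+w^3-80w^2-264w-288 = (-(1/3)w^2-w+4)(-3w^3-9w^2-12w+24) + (-48w^2-192w-384)
  -3w^3-9w^2-12w+24 = ((1/16)w-1/16)(-48w^2-192w-384) + (0)
Last nonzero remainder: -48w^2-192w-384. Dividing through by -48 gives the monic gcd w^2+4w+8.
Then lcm(f, g) = f·g / gcd(f, g); expanding and making the result monic gives the answer.

w^6+5w^5-5w^4-81w^3-184w^2-24w+288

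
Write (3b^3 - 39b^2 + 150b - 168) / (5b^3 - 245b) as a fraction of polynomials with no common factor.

By polynomial division,
  3b^3 - 39b^2 + 150b - 168 = (3/5)(5b^3 - 245b) + (-39b^2 + 297b - 168)
  5b^3 - 245b = (-(5/39)b - 165/169)(-39b^2 + 297b - 168) + ((3960/169)b - 27720/169)
  -39b^2 + 297b - 168 = (-(2197/1320)b + 169/165)((3960/169)b - 27720/169) + (0)
Last nonzero remainder: (3960/169)b - 27720/169. Dividing through by 3960/169 gives the monic gcd b - 7.
Cancel b - 7 from numerator and denominator to get the reduced form.

(3b^2 - 18b + 24)/(5b^2 + 35b)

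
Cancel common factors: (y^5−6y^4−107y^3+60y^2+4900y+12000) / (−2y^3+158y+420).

Repeated division with remainder:
  y^5−6y^4−107y^3+60y^2+4900y+12000 = (−(1/2)y^2+3y+14)(−2y^3+158y+420) + (−204y^2+1428y+6120)
  −2y^3+158y+420 = ((1/102)y+7/102)(−204y^2+1428y+6120) + (0)
Last nonzero remainder: −204y^2+1428y+6120. Dividing through by −204 gives the monic gcd y^2−7y−30.
Cancel y^2−7y−30 from numerator and denominator to get the reduced form.

(−y^3−y^2+70y+400)/(2y+14)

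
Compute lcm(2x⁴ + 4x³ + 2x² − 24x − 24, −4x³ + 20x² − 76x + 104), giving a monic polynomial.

x⁶ − x⁵ + 8x⁴ + 11x³ + 37x² − 120x − 156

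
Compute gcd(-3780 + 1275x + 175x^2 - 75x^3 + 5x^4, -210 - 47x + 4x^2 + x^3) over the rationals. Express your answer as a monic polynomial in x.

Repeated division with remainder:
  5x^4 - 75x^3 + 175x^2 + 1275x - 3780 = (5x - 95)(x^3 + 4x^2 - 47x - 210) + (790x^2 - 2140x - 23730)
  x^3 + 4x^2 - 47x - 210 = ((1/790)x + 53/6241)(790x^2 - 2140x - 23730) + ((7560/6241)x - 52920/6241)
  790x^2 - 2140x - 23730 = ((493039/756)x + 705233/252)((7560/6241)x - 52920/6241) + (0)
Last nonzero remainder: (7560/6241)x - 52920/6241. Dividing through by 7560/6241 gives the monic gcd x - 7.

-7 + x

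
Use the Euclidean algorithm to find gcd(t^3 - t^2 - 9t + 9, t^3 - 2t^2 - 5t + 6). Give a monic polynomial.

Euclidean algorithm in ℚ[t]:
  t^3 - t^2 - 9t + 9 = (t^3 - 2t^2 - 5t + 6) + (t^2 - 4t + 3)
  t^3 - 2t^2 - 5t + 6 = (t + 2)(t^2 - 4t + 3) + (0)
The last nonzero remainder t^2 - 4t + 3 is already monic.

t^2 - 4t + 3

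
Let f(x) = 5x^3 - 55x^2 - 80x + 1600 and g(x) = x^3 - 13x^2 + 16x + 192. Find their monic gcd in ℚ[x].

Euclidean algorithm in ℚ[x]:
  5x^3 - 55x^2 - 80x + 1600 = (5)(x^3 - 13x^2 + 16x + 192) + (10x^2 - 160x + 640)
  x^3 - 13x^2 + 16x + 192 = ((1/10)x + 3/10)(10x^2 - 160x + 640) + (0)
Last nonzero remainder: 10x^2 - 160x + 640. Dividing through by 10 gives the monic gcd x^2 - 16x + 64.

x^2 - 16x + 64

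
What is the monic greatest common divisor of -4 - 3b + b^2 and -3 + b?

Repeated division with remainder:
  b^2 - 3b - 4 = (b)(b - 3) + (-4)
  b - 3 = (-(1/4)b + 3/4)(-4) + (0)
The last nonzero remainder is the constant -4, so the polynomials are coprime and gcd = 1.

1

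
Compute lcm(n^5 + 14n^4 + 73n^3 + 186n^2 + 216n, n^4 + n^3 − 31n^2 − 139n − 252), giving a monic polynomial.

n^6 + 7n^5 − 25n^4 − 325n^3 − 1086n^2 − 1512n

Repeated division with remainder:
  n^5 + 14n^4 + 73n^3 + 186n^2 + 216n = (n + 13)(n^4 + n^3 − 31n^2 − 139n − 252) + (91n^3 + 728n^2 + 2275n + 3276)
  n^4 + n^3 − 31n^2 − 139n − 252 = ((1/91)n − 1/13)(91n^3 + 728n^2 + 2275n + 3276) + (0)
Last nonzero remainder: 91n^3 + 728n^2 + 2275n + 3276. Dividing through by 91 gives the monic gcd n^3 + 8n^2 + 25n + 36.
Then lcm(f, g) = f·g / gcd(f, g); expanding and making the result monic gives the answer.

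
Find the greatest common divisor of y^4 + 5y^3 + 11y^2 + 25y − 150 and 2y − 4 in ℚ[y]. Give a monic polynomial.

y − 2

Apply the Euclidean algorithm:
  y^4 + 5y^3 + 11y^2 + 25y − 150 = ((1/2)y^3 + (7/2)y^2 + (25/2)y + 75/2)(2y − 4) + (0)
Last nonzero remainder: 2y − 4. Dividing through by 2 gives the monic gcd y − 2.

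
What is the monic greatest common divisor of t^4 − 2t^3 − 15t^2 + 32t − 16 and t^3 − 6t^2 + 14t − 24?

t − 4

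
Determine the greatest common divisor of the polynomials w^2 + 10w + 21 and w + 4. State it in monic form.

Repeated division with remainder:
  w^2 + 10w + 21 = (w + 6)(w + 4) + (−3)
  w + 4 = (−(1/3)w − 4/3)(−3) + (0)
The last nonzero remainder is the constant −3, so the polynomials are coprime and gcd = 1.

1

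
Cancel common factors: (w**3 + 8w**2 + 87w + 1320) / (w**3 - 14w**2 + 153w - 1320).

(w + 11)/(w - 11)

By polynomial division,
  w**3 + 8w**2 + 87w + 1320 = (w**3 - 14w**2 + 153w - 1320) + (22w**2 - 66w + 2640)
  w**3 - 14w**2 + 153w - 1320 = ((1/22)w - 1/2)(22w**2 - 66w + 2640) + (0)
Last nonzero remainder: 22w**2 - 66w + 2640. Dividing through by 22 gives the monic gcd w**2 - 3w + 120.
Cancel w**2 - 3w + 120 from numerator and denominator to get the reduced form.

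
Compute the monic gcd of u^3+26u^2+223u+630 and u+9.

Repeated division with remainder:
  u^3+26u^2+223u+630 = (u^2+17u+70)(u+9) + (0)
The last nonzero remainder u+9 is already monic.

u+9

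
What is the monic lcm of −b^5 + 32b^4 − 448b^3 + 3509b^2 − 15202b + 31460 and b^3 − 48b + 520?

Repeated division with remainder:
  −b^5 + 32b^4 − 448b^3 + 3509b^2 − 15202b + 31460 = (−b^2 + 32b − 496)(b^3 − 48b + 520) + (5565b^2 − 55650b + 289380)
  b^3 − 48b + 520 = ((1/5565)b + 2/1113)(5565b^2 − 55650b + 289380) + (0)
Last nonzero remainder: 5565b^2 − 55650b + 289380. Dividing through by 5565 gives the monic gcd b^2 − 10b + 52.
Then lcm(f, g) = f·g / gcd(f, g); expanding and making the result monic gives the answer.

b^6 − 22b^5 + 128b^4 + 971b^3 − 19888b^2 + 120560b − 314600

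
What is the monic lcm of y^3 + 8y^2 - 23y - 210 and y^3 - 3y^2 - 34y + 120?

y^4 + 4y^3 - 55y^2 - 118y + 840

By polynomial division,
  y^3 + 8y^2 - 23y - 210 = (y^3 - 3y^2 - 34y + 120) + (11y^2 + 11y - 330)
  y^3 - 3y^2 - 34y + 120 = ((1/11)y - 4/11)(11y^2 + 11y - 330) + (0)
Last nonzero remainder: 11y^2 + 11y - 330. Dividing through by 11 gives the monic gcd y^2 + y - 30.
Then lcm(f, g) = f·g / gcd(f, g); expanding and making the result monic gives the answer.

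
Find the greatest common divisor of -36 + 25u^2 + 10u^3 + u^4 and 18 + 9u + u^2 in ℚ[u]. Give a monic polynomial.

By polynomial division,
  u^4 + 10u^3 + 25u^2 - 36 = (u^2 + u - 2)(u^2 + 9u + 18) + (0)
The last nonzero remainder u^2 + 9u + 18 is already monic.

18 + 9u + u^2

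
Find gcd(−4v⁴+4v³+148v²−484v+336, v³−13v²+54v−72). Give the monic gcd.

Repeated division with remainder:
  −4v⁴+4v³+148v²−484v+336 = (−4v−48)(v³−13v²+54v−72) + (−260v²+1820v−3120)
  v³−13v²+54v−72 = (−(1/260)v+3/130)(−260v²+1820v−3120) + (0)
Last nonzero remainder: −260v²+1820v−3120. Dividing through by −260 gives the monic gcd v²−7v+12.

v²−7v+12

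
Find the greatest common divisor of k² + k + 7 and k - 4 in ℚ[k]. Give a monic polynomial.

Euclidean algorithm in ℚ[k]:
  k² + k + 7 = (k + 5)(k - 4) + (27)
  k - 4 = ((1/27)k - 4/27)(27) + (0)
The last nonzero remainder is the constant 27, so the polynomials are coprime and gcd = 1.

1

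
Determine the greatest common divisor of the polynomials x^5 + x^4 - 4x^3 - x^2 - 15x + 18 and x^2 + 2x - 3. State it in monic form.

x^2 + 2x - 3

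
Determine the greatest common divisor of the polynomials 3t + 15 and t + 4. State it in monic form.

1

Repeated division with remainder:
  3t + 15 = (3)(t + 4) + (3)
  t + 4 = ((1/3)t + 4/3)(3) + (0)
The last nonzero remainder is the constant 3, so the polynomials are coprime and gcd = 1.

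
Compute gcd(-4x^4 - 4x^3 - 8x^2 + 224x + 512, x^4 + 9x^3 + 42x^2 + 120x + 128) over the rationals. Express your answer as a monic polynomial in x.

Repeated division with remainder:
  -4x^4 - 4x^3 - 8x^2 + 224x + 512 = (-4)(x^4 + 9x^3 + 42x^2 + 120x + 128) + (32x^3 + 160x^2 + 704x + 1024)
  x^4 + 9x^3 + 42x^2 + 120x + 128 = ((1/32)x + 1/8)(32x^3 + 160x^2 + 704x + 1024) + (0)
Last nonzero remainder: 32x^3 + 160x^2 + 704x + 1024. Dividing through by 32 gives the monic gcd x^3 + 5x^2 + 22x + 32.

x^3 + 5x^2 + 22x + 32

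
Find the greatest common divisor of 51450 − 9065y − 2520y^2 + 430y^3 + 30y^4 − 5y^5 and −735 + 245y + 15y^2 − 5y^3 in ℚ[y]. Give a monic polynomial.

−49 + y^2

Repeated division with remainder:
  −5y^5 + 30y^4 + 430y^3 − 2520y^2 − 9065y + 51450 = (y^2 − 3y − 46)(−5y^3 + 15y^2 + 245y − 735) + (−360y^2 + 17640)
  −5y^3 + 15y^2 + 245y − 735 = ((1/72)y − 1/24)(−360y^2 + 17640) + (0)
Last nonzero remainder: −360y^2 + 17640. Dividing through by −360 gives the monic gcd y^2 − 49.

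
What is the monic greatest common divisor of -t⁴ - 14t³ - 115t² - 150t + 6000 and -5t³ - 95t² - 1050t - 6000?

t³ + 19t² + 210t + 1200

Apply the Euclidean algorithm:
  -t⁴ - 14t³ - 115t² - 150t + 6000 = ((1/5)t - 1)(-5t³ - 95t² - 1050t - 6000) + (0)
Last nonzero remainder: -5t³ - 95t² - 1050t - 6000. Dividing through by -5 gives the monic gcd t³ + 19t² + 210t + 1200.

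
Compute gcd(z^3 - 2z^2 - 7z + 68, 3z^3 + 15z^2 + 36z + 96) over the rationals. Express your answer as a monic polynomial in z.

z + 4

By polynomial division,
  z^3 - 2z^2 - 7z + 68 = (1/3)(3z^3 + 15z^2 + 36z + 96) + (-7z^2 - 19z + 36)
  3z^3 + 15z^2 + 36z + 96 = (-(3/7)z - 48/49)(-7z^2 - 19z + 36) + ((1608/49)z + 6432/49)
  -7z^2 - 19z + 36 = (-(343/1608)z + 147/536)((1608/49)z + 6432/49) + (0)
Last nonzero remainder: (1608/49)z + 6432/49. Dividing through by 1608/49 gives the monic gcd z + 4.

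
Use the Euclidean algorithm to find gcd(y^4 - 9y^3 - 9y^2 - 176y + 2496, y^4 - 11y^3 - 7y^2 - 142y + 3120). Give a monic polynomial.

y^3 - y^2 - 17y - 312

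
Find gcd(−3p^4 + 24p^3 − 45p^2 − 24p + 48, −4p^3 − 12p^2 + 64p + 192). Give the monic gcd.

p − 4

Repeated division with remainder:
  −3p^4 + 24p^3 − 45p^2 − 24p + 48 = ((3/4)p − 33/4)(−4p^3 − 12p^2 + 64p + 192) + (−192p^2 + 360p + 1632)
  −4p^3 − 12p^2 + 64p + 192 = ((1/48)p + 13/128)(−192p^2 + 360p + 1632) + (−(105/16)p + 105/4)
  −192p^2 + 360p + 1632 = ((1024/35)p + 2176/35)(−(105/16)p + 105/4) + (0)
Last nonzero remainder: −(105/16)p + 105/4. Dividing through by −105/16 gives the monic gcd p − 4.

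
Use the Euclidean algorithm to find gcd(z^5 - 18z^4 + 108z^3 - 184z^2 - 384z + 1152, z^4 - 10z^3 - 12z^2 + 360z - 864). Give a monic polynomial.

z^3 - 16z^2 + 84z - 144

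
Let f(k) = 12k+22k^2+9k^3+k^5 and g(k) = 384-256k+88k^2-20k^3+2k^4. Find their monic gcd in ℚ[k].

12-2k+k^2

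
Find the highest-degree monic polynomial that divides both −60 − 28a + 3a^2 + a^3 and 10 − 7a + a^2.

−5 + a

Apply the Euclidean algorithm:
  a^3 + 3a^2 − 28a − 60 = (a + 10)(a^2 − 7a + 10) + (32a − 160)
  a^2 − 7a + 10 = ((1/32)a − 1/16)(32a − 160) + (0)
Last nonzero remainder: 32a − 160. Dividing through by 32 gives the monic gcd a − 5.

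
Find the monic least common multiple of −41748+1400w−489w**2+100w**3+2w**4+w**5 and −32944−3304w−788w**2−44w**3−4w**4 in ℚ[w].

Apply the Euclidean algorithm:
  w**5+2w**4+100w**3−489w**2+1400w−41748 = (−(1/4)w+9/4)(−4w**4−44w**3−788w**2−3304w−32944) + (2w**3+458w**2+598w+32376)
  −4w**4−44w**3−788w**2−3304w−32944 = (−2w+436)(2w**3+458w**2+598w+32376) + (−199280w**2−199280w−14148880)
  2w**3+458w**2+598w+32376 = (−(1/99640)w−57/24910)(−199280w**2−199280w−14148880) + (0)
Last nonzero remainder: −199280w**2−199280w−14148880. Dividing through by −199280 gives the monic gcd w**2+w+71.
Then lcm(f, g) = f·g / gcd(f, g); expanding and making the result monic gives the answer.

−4842768−255080w−84472w**2+8110w**3+743w**4+236w**5+12w**6+w**7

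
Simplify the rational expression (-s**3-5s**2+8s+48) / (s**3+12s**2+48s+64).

Euclidean algorithm in ℚ[s]:
  -s**3-5s**2+8s+48 = (-1)(s**3+12s**2+48s+64) + (7s**2+56s+112)
  s**3+12s**2+48s+64 = ((1/7)s+4/7)(7s**2+56s+112) + (0)
Last nonzero remainder: 7s**2+56s+112. Dividing through by 7 gives the monic gcd s**2+8s+16.
Cancel s**2+8s+16 from numerator and denominator to get the reduced form.

(-s+3)/(s+4)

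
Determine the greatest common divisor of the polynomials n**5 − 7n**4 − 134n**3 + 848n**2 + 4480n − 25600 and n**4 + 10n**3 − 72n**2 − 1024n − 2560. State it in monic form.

n**3 + 6n**2 − 96n − 640

Apply the Euclidean algorithm:
  n**5 − 7n**4 − 134n**3 + 848n**2 + 4480n − 25600 = (n − 17)(n**4 + 10n**3 − 72n**2 − 1024n − 2560) + (108n**3 + 648n**2 − 10368n − 69120)
  n**4 + 10n**3 − 72n**2 − 1024n − 2560 = ((1/108)n + 1/27)(108n**3 + 648n**2 − 10368n − 69120) + (0)
Last nonzero remainder: 108n**3 + 648n**2 − 10368n − 69120. Dividing through by 108 gives the monic gcd n**3 + 6n**2 − 96n − 640.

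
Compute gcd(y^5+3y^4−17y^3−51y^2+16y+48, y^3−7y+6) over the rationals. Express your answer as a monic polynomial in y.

y^2+2y−3

By polynomial division,
  y^5+3y^4−17y^3−51y^2+16y+48 = (y^2+3y−10)(y^3−7y+6) + (−36y^2−72y+108)
  y^3−7y+6 = (−(1/36)y+1/18)(−36y^2−72y+108) + (0)
Last nonzero remainder: −36y^2−72y+108. Dividing through by −36 gives the monic gcd y^2+2y−3.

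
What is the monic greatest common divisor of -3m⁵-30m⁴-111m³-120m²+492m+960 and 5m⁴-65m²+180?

m²-4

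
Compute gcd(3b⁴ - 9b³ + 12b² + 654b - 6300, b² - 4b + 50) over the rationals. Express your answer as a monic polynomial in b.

b² - 4b + 50

Euclidean algorithm in ℚ[b]:
  3b⁴ - 9b³ + 12b² + 654b - 6300 = (3b² + 3b - 126)(b² - 4b + 50) + (0)
The last nonzero remainder b² - 4b + 50 is already monic.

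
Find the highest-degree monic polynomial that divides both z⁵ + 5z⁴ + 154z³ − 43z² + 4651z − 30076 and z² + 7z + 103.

Apply the Euclidean algorithm:
  z⁵ + 5z⁴ + 154z³ − 43z² + 4651z − 30076 = (z³ − 2z² + 65z − 292)(z² + 7z + 103) + (0)
The last nonzero remainder z² + 7z + 103 is already monic.

z² + 7z + 103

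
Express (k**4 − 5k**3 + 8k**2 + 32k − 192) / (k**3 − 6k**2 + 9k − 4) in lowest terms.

Repeated division with remainder:
  k**4 − 5k**3 + 8k**2 + 32k − 192 = (k + 1)(k**3 − 6k**2 + 9k − 4) + (5k**2 + 27k − 188)
  k**3 − 6k**2 + 9k − 4 = ((1/5)k − 57/25)(5k**2 + 27k − 188) + ((2704/25)k − 10816/25)
  5k**2 + 27k − 188 = ((125/2704)k + 1175/2704)((2704/25)k − 10816/25) + (0)
Last nonzero remainder: (2704/25)k − 10816/25. Dividing through by 2704/25 gives the monic gcd k − 4.
Cancel k − 4 from numerator and denominator to get the reduced form.

(k**3 − k**2 + 4k + 48)/(k**2 − 2k + 1)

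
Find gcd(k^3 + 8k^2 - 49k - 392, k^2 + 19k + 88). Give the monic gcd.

k + 8

By polynomial division,
  k^3 + 8k^2 - 49k - 392 = (k - 11)(k^2 + 19k + 88) + (72k + 576)
  k^2 + 19k + 88 = ((1/72)k + 11/72)(72k + 576) + (0)
Last nonzero remainder: 72k + 576. Dividing through by 72 gives the monic gcd k + 8.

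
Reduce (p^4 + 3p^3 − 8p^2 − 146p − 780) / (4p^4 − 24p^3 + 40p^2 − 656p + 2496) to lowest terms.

(p + 5)/(4p − 16)

Repeated division with remainder:
  p^4 + 3p^3 − 8p^2 − 146p − 780 = (1/4)(4p^4 − 24p^3 + 40p^2 − 656p + 2496) + (9p^3 − 18p^2 + 18p − 1404)
  4p^4 − 24p^3 + 40p^2 − 656p + 2496 = ((4/9)p − 16/9)(9p^3 − 18p^2 + 18p − 1404) + (0)
Last nonzero remainder: 9p^3 − 18p^2 + 18p − 1404. Dividing through by 9 gives the monic gcd p^3 − 2p^2 + 2p − 156.
Cancel p^3 − 2p^2 + 2p − 156 from numerator and denominator to get the reduced form.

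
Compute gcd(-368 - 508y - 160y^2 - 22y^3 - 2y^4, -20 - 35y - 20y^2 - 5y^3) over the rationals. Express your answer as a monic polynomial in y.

Apply the Euclidean algorithm:
  -2y^4 - 22y^3 - 160y^2 - 508y - 368 = ((2/5)y + 14/5)(-5y^3 - 20y^2 - 35y - 20) + (-90y^2 - 402y - 312)
  -5y^3 - 20y^2 - 35y - 20 = ((1/18)y - 7/270)(-90y^2 - 402y - 312) + (-(1264/45)y - 1264/45)
  -90y^2 - 402y - 312 = ((2025/632)y + 1755/158)(-(1264/45)y - 1264/45) + (0)
Last nonzero remainder: -(1264/45)y - 1264/45. Dividing through by -1264/45 gives the monic gcd y + 1.

1 + y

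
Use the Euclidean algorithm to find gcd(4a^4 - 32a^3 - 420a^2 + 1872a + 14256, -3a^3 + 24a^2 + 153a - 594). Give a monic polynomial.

Repeated division with remainder:
  4a^4 - 32a^3 - 420a^2 + 1872a + 14256 = (-(4/3)a)(-3a^3 + 24a^2 + 153a - 594) + (-216a^2 + 1080a + 14256)
  -3a^3 + 24a^2 + 153a - 594 = ((1/72)a - 1/24)(-216a^2 + 1080a + 14256) + (0)
Last nonzero remainder: -216a^2 + 1080a + 14256. Dividing through by -216 gives the monic gcd a^2 - 5a - 66.

a^2 - 5a - 66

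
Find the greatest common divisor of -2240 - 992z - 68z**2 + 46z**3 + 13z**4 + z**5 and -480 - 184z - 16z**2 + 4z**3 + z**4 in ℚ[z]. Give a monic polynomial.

Repeated division with remainder:
  z**5 + 13z**4 + 46z**3 - 68z**2 - 992z - 2240 = (z + 9)(z**4 + 4z**3 - 16z**2 - 184z - 480) + (26z**3 + 260z**2 + 1144z + 2080)
  z**4 + 4z**3 - 16z**2 - 184z - 480 = ((1/26)z - 3/13)(26z**3 + 260z**2 + 1144z + 2080) + (0)
Last nonzero remainder: 26z**3 + 260z**2 + 1144z + 2080. Dividing through by 26 gives the monic gcd z**3 + 10z**2 + 44z + 80.

80 + 44z + 10z**2 + z**3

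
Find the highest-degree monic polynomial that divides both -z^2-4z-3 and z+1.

z+1

Apply the Euclidean algorithm:
  -z^2-4z-3 = (-z-3)(z+1) + (0)
The last nonzero remainder z+1 is already monic.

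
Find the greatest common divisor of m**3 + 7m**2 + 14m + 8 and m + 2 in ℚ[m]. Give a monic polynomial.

m + 2

Euclidean algorithm in ℚ[m]:
  m**3 + 7m**2 + 14m + 8 = (m**2 + 5m + 4)(m + 2) + (0)
The last nonzero remainder m + 2 is already monic.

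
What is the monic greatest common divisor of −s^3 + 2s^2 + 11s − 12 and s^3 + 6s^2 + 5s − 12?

s^2 + 2s − 3

Repeated division with remainder:
  −s^3 + 2s^2 + 11s − 12 = (−1)(s^3 + 6s^2 + 5s − 12) + (8s^2 + 16s − 24)
  s^3 + 6s^2 + 5s − 12 = ((1/8)s + 1/2)(8s^2 + 16s − 24) + (0)
Last nonzero remainder: 8s^2 + 16s − 24. Dividing through by 8 gives the monic gcd s^2 + 2s − 3.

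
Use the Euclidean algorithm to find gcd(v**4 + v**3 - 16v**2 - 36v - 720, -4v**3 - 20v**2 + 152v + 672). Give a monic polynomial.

v - 6

By polynomial division,
  v**4 + v**3 - 16v**2 - 36v - 720 = (-(1/4)v + 1)(-4v**3 - 20v**2 + 152v + 672) + (42v**2 - 20v - 1392)
  -4v**3 - 20v**2 + 152v + 672 = (-(2/21)v - 230/441)(42v**2 - 20v - 1392) + ((3968/441)v - 7936/147)
  42v**2 - 20v - 1392 = ((9261/1984)v + 12789/496)((3968/441)v - 7936/147) + (0)
Last nonzero remainder: (3968/441)v - 7936/147. Dividing through by 3968/441 gives the monic gcd v - 6.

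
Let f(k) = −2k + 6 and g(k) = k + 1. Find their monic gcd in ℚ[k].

Repeated division with remainder:
  −2k + 6 = (−2)(k + 1) + (8)
  k + 1 = ((1/8)k + 1/8)(8) + (0)
The last nonzero remainder is the constant 8, so the polynomials are coprime and gcd = 1.

1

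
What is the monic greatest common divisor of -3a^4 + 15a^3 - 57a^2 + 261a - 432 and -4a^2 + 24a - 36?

Apply the Euclidean algorithm:
  -3a^4 + 15a^3 - 57a^2 + 261a - 432 = ((3/4)a^2 + (3/4)a + 12)(-4a^2 + 24a - 36) + (0)
Last nonzero remainder: -4a^2 + 24a - 36. Dividing through by -4 gives the monic gcd a^2 - 6a + 9.

a^2 - 6a + 9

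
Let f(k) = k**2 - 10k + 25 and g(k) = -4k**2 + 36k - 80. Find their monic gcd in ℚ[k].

k - 5

Euclidean algorithm in ℚ[k]:
  k**2 - 10k + 25 = (-1/4)(-4k**2 + 36k - 80) + (-k + 5)
  -4k**2 + 36k - 80 = (4k - 16)(-k + 5) + (0)
Last nonzero remainder: -k + 5. Dividing through by -1 gives the monic gcd k - 5.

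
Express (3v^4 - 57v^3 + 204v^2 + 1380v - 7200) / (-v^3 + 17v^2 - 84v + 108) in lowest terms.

Euclidean algorithm in ℚ[v]:
  3v^4 - 57v^3 + 204v^2 + 1380v - 7200 = (-3v + 6)(-v^3 + 17v^2 - 84v + 108) + (-150v^2 + 2208v - 7848)
  -v^3 + 17v^2 - 84v + 108 = ((1/150)v - 19/1250)(-150v^2 + 2208v - 7848) + ((1176/625)v - 7056/625)
  -150v^2 + 2208v - 7848 = (-(15625/196)v + 68125/98)((1176/625)v - 7056/625) + (0)
Last nonzero remainder: (1176/625)v - 7056/625. Dividing through by 1176/625 gives the monic gcd v - 6.
Cancel v - 6 from numerator and denominator to get the reduced form.

(-3v^3 + 39v^2 + 30v - 1200)/(v^2 - 11v + 18)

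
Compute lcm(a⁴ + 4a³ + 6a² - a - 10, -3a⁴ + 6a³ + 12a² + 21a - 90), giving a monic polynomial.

Apply the Euclidean algorithm:
  a⁴ + 4a³ + 6a² - a - 10 = (-1/3)(-3a⁴ + 6a³ + 12a² + 21a - 90) + (6a³ + 10a² + 6a - 40)
  -3a⁴ + 6a³ + 12a² + 21a - 90 = (-(1/2)a + 11/6)(6a³ + 10a² + 6a - 40) + (-(10/3)a² - 10a - 50/3)
  6a³ + 10a² + 6a - 40 = (-(9/5)a + 12/5)(-(10/3)a² - 10a - 50/3) + (0)
Last nonzero remainder: -(10/3)a² - 10a - 50/3. Dividing through by -10/3 gives the monic gcd a² + 3a + 5.
Then lcm(f, g) = f·g / gcd(f, g); expanding and making the result monic gives the answer.

a⁶ - a⁵ - 8a⁴ - 7a³ + 31a² + 44a - 60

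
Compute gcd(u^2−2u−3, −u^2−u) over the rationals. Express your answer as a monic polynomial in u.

By polynomial division,
  u^2−2u−3 = (−1)(−u^2−u) + (−3u−3)
  −u^2−u = ((1/3)u)(−3u−3) + (0)
Last nonzero remainder: −3u−3. Dividing through by −3 gives the monic gcd u+1.

u+1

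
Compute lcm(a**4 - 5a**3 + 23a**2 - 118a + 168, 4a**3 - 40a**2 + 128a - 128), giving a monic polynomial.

Euclidean algorithm in ℚ[a]:
  a**4 - 5a**3 + 23a**2 - 118a + 168 = ((1/4)a + 5/4)(4a**3 - 40a**2 + 128a - 128) + (41a**2 - 246a + 328)
  4a**3 - 40a**2 + 128a - 128 = ((4/41)a - 16/41)(41a**2 - 246a + 328) + (0)
Last nonzero remainder: 41a**2 - 246a + 328. Dividing through by 41 gives the monic gcd a**2 - 6a + 8.
Then lcm(f, g) = f·g / gcd(f, g); expanding and making the result monic gives the answer.

a**5 - 9a**4 + 43a**3 - 210a**2 + 640a - 672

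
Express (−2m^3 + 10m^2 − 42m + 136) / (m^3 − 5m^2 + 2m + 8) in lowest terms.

(−2m^2 + 2m − 34)/(m^2 − m − 2)

Euclidean algorithm in ℚ[m]:
  −2m^3 + 10m^2 − 42m + 136 = (−2)(m^3 − 5m^2 + 2m + 8) + (−38m + 152)
  m^3 − 5m^2 + 2m + 8 = (−(1/38)m^2 + (1/38)m + 1/19)(−38m + 152) + (0)
Last nonzero remainder: −38m + 152. Dividing through by −38 gives the monic gcd m − 4.
Cancel m − 4 from numerator and denominator to get the reduced form.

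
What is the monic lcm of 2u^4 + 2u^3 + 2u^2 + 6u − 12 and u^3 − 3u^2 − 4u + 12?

Repeated division with remainder:
  2u^4 + 2u^3 + 2u^2 + 6u − 12 = (2u + 8)(u^3 − 3u^2 − 4u + 12) + (34u^2 + 14u − 108)
  u^3 − 3u^2 − 4u + 12 = ((1/34)u − 29/289)(34u^2 + 14u − 108) + ((168/289)u + 336/289)
  34u^2 + 14u − 108 = ((4913/84)u − 2601/28)((168/289)u + 336/289) + (0)
Last nonzero remainder: (168/289)u + 336/289. Dividing through by 168/289 gives the monic gcd u + 2.
Then lcm(f, g) = f·g / gcd(f, g); expanding and making the result monic gives the answer.

u^6 − 4u^5 + 2u^4 + 4u^3 − 15u^2 + 48u − 36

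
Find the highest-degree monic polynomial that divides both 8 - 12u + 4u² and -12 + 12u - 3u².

By polynomial division,
  4u² - 12u + 8 = (-4/3)(-3u² + 12u - 12) + (4u - 8)
  -3u² + 12u - 12 = (-(3/4)u + 3/2)(4u - 8) + (0)
Last nonzero remainder: 4u - 8. Dividing through by 4 gives the monic gcd u - 2.

-2 + u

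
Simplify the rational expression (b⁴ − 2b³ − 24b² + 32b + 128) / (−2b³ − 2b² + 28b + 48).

Apply the Euclidean algorithm:
  b⁴ − 2b³ − 24b² + 32b + 128 = (−(1/2)b + 3/2)(−2b³ − 2b² + 28b + 48) + (−7b² + 14b + 56)
  −2b³ − 2b² + 28b + 48 = ((2/7)b + 6/7)(−7b² + 14b + 56) + (0)
Last nonzero remainder: −7b² + 14b + 56. Dividing through by −7 gives the monic gcd b² − 2b − 8.
Cancel b² − 2b − 8 from numerator and denominator to get the reduced form.

(−b² + 16)/(2b + 6)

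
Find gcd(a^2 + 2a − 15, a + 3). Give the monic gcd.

1

Euclidean algorithm in ℚ[a]:
  a^2 + 2a − 15 = (a − 1)(a + 3) + (−12)
  a + 3 = (−(1/12)a − 1/4)(−12) + (0)
The last nonzero remainder is the constant −12, so the polynomials are coprime and gcd = 1.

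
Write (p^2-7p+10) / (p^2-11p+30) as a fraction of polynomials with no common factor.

(p-2)/(p-6)

Repeated division with remainder:
  p^2-7p+10 = (p^2-11p+30) + (4p-20)
  p^2-11p+30 = ((1/4)p-3/2)(4p-20) + (0)
Last nonzero remainder: 4p-20. Dividing through by 4 gives the monic gcd p-5.
Cancel p-5 from numerator and denominator to get the reduced form.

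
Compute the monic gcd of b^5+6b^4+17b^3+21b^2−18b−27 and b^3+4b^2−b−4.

Euclidean algorithm in ℚ[b]:
  b^5+6b^4+17b^3+21b^2−18b−27 = (b^2+2b+10)(b^3+4b^2−b−4) + (−13b^2+13)
  b^3+4b^2−b−4 = (−(1/13)b−4/13)(−13b^2+13) + (0)
Last nonzero remainder: −13b^2+13. Dividing through by −13 gives the monic gcd b^2−1.

b^2−1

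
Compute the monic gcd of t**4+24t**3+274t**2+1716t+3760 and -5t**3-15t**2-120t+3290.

t**2+10t+94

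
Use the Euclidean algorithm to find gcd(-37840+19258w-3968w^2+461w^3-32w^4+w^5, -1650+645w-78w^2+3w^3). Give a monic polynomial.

55-16w+w^2

Apply the Euclidean algorithm:
  w^5-32w^4+461w^3-3968w^2+19258w-37840 = ((1/3)w^2-2w+30)(3w^3-78w^2+645w-1650) + (212w^2-3392w+11660)
  3w^3-78w^2+645w-1650 = ((3/212)w-15/106)(212w^2-3392w+11660) + (0)
Last nonzero remainder: 212w^2-3392w+11660. Dividing through by 212 gives the monic gcd w^2-16w+55.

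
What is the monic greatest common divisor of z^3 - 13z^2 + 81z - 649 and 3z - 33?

By polynomial division,
  z^3 - 13z^2 + 81z - 649 = ((1/3)z^2 - (2/3)z + 59/3)(3z - 33) + (0)
Last nonzero remainder: 3z - 33. Dividing through by 3 gives the monic gcd z - 11.

z - 11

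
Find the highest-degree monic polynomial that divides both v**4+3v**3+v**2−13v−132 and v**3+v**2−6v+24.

Repeated division with remainder:
  v**4+3v**3+v**2−13v−132 = (v+2)(v**3+v**2−6v+24) + (5v**2−25v−180)
  v**3+v**2−6v+24 = ((1/5)v+6/5)(5v**2−25v−180) + (60v+240)
  5v**2−25v−180 = ((1/12)v−3/4)(60v+240) + (0)
Last nonzero remainder: 60v+240. Dividing through by 60 gives the monic gcd v+4.

v+4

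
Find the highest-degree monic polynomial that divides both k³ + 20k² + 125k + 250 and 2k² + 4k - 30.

k + 5

Repeated division with remainder:
  k³ + 20k² + 125k + 250 = ((1/2)k + 9)(2k² + 4k - 30) + (104k + 520)
  2k² + 4k - 30 = ((1/52)k - 3/52)(104k + 520) + (0)
Last nonzero remainder: 104k + 520. Dividing through by 104 gives the monic gcd k + 5.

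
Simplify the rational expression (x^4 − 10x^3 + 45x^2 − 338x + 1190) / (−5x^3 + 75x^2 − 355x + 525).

(−x^2 − 2x − 34)/(5x − 15)

Apply the Euclidean algorithm:
  x^4 − 10x^3 + 45x^2 − 338x + 1190 = (−(1/5)x − 1)(−5x^3 + 75x^2 − 355x + 525) + (49x^2 − 588x + 1715)
  −5x^3 + 75x^2 − 355x + 525 = (−(5/49)x + 15/49)(49x^2 − 588x + 1715) + (0)
Last nonzero remainder: 49x^2 − 588x + 1715. Dividing through by 49 gives the monic gcd x^2 − 12x + 35.
Cancel x^2 − 12x + 35 from numerator and denominator to get the reduced form.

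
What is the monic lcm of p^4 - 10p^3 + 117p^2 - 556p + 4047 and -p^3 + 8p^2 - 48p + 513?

p^5 - 19p^4 + 207p^3 - 1609p^2 + 9051p - 36423

Repeated division with remainder:
  p^4 - 10p^3 + 117p^2 - 556p + 4047 = (-p + 2)(-p^3 + 8p^2 - 48p + 513) + (53p^2 + 53p + 3021)
  -p^3 + 8p^2 - 48p + 513 = (-(1/53)p + 9/53)(53p^2 + 53p + 3021) + (0)
Last nonzero remainder: 53p^2 + 53p + 3021. Dividing through by 53 gives the monic gcd p^2 + p + 57.
Then lcm(f, g) = f·g / gcd(f, g); expanding and making the result monic gives the answer.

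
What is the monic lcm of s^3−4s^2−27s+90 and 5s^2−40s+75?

By polynomial division,
  s^3−4s^2−27s+90 = ((1/5)s+4/5)(5s^2−40s+75) + (−10s+30)
  5s^2−40s+75 = (−(1/2)s+5/2)(−10s+30) + (0)
Last nonzero remainder: −10s+30. Dividing through by −10 gives the monic gcd s−3.
Then lcm(f, g) = f·g / gcd(f, g); expanding and making the result monic gives the answer.

s^4−9s^3−7s^2+225s−450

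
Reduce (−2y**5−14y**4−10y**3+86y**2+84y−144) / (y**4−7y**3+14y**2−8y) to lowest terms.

(−2y**3−20y**2−66y−72)/(y**2−4y)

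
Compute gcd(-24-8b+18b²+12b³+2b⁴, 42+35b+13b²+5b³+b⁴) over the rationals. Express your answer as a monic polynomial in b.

6+5b+b²

By polynomial division,
  2b⁴+12b³+18b²-8b-24 = (2)(b⁴+5b³+13b²+35b+42) + (2b³-8b²-78b-108)
  b⁴+5b³+13b²+35b+42 = ((1/2)b+9/2)(2b³-8b²-78b-108) + (88b²+440b+528)
  2b³-8b²-78b-108 = ((1/44)b-9/44)(88b²+440b+528) + (0)
Last nonzero remainder: 88b²+440b+528. Dividing through by 88 gives the monic gcd b²+5b+6.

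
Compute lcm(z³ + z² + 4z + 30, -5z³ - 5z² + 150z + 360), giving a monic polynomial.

By polynomial division,
  z³ + z² + 4z + 30 = (-1/5)(-5z³ - 5z² + 150z + 360) + (34z + 102)
  -5z³ - 5z² + 150z + 360 = (-(5/34)z² + (5/17)z + 60/17)(34z + 102) + (0)
Last nonzero remainder: 34z + 102. Dividing through by 34 gives the monic gcd z + 3.
Then lcm(f, g) = f·g / gcd(f, g); expanding and making the result monic gives the answer.

z⁵ - z⁴ - 22z³ - 2z² - 156z - 720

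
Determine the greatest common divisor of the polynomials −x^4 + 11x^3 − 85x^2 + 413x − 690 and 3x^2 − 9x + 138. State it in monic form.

By polynomial division,
  −x^4 + 11x^3 − 85x^2 + 413x − 690 = (−(1/3)x^2 + (8/3)x − 5)(3x^2 − 9x + 138) + (0)
Last nonzero remainder: 3x^2 − 9x + 138. Dividing through by 3 gives the monic gcd x^2 − 3x + 46.

x^2 − 3x + 46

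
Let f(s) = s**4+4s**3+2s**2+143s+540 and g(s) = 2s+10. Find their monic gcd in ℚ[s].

Euclidean algorithm in ℚ[s]:
  s**4+4s**3+2s**2+143s+540 = ((1/2)s**3-(1/2)s**2+(7/2)s+54)(2s+10) + (0)
Last nonzero remainder: 2s+10. Dividing through by 2 gives the monic gcd s+5.

s+5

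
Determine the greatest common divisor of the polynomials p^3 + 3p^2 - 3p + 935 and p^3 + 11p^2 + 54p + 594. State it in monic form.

By polynomial division,
  p^3 + 3p^2 - 3p + 935 = (p^3 + 11p^2 + 54p + 594) + (-8p^2 - 57p + 341)
  p^3 + 11p^2 + 54p + 594 = (-(1/8)p - 31/64)(-8p^2 - 57p + 341) + ((4417/64)p + 48587/64)
  -8p^2 - 57p + 341 = (-(512/4417)p + 1984/4417)((4417/64)p + 48587/64) + (0)
Last nonzero remainder: (4417/64)p + 48587/64. Dividing through by 4417/64 gives the monic gcd p + 11.

p + 11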